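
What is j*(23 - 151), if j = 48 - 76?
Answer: 3584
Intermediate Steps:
j = -28
j*(23 - 151) = -28*(23 - 151) = -28*(-128) = 3584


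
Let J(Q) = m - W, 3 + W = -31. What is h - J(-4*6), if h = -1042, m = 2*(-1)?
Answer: -1074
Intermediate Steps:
m = -2
W = -34 (W = -3 - 31 = -34)
J(Q) = 32 (J(Q) = -2 - 1*(-34) = -2 + 34 = 32)
h - J(-4*6) = -1042 - 1*32 = -1042 - 32 = -1074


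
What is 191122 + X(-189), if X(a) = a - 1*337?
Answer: 190596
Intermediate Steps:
X(a) = -337 + a (X(a) = a - 337 = -337 + a)
191122 + X(-189) = 191122 + (-337 - 189) = 191122 - 526 = 190596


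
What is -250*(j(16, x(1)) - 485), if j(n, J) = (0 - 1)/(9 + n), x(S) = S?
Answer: 121260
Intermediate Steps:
j(n, J) = -1/(9 + n)
-250*(j(16, x(1)) - 485) = -250*(-1/(9 + 16) - 485) = -250*(-1/25 - 485) = -250*(-12126/25) = 121260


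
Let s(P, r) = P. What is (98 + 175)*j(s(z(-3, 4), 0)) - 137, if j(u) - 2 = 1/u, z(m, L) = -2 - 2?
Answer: 1363/4 ≈ 340.75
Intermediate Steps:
z(m, L) = -4
j(u) = 2 + 1/u
(98 + 175)*j(s(z(-3, 4), 0)) - 137 = (98 + 175)*(2 + 1/(-4)) - 137 = 273*(2 - ¼) - 137 = 273*(7/4) - 137 = 1911/4 - 137 = 1363/4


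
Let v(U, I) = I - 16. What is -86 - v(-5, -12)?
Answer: -58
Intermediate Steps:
v(U, I) = -16 + I
-86 - v(-5, -12) = -86 - (-16 - 12) = -86 - 1*(-28) = -86 + 28 = -58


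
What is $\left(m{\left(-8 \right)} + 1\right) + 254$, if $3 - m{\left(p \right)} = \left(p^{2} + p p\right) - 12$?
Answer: $142$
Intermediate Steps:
$m{\left(p \right)} = 15 - 2 p^{2}$ ($m{\left(p \right)} = 3 - \left(\left(p^{2} + p p\right) - 12\right) = 3 - \left(\left(p^{2} + p^{2}\right) - 12\right) = 3 - \left(2 p^{2} - 12\right) = 3 - \left(-12 + 2 p^{2}\right) = 15 - 2 p^{2}$)
$\left(m{\left(-8 \right)} + 1\right) + 254 = \left(\left(15 - 2 \left(-8\right)^{2}\right) + 1\right) + 254 = \left(\left(15 - 128\right) + 1\right) + 254 = \left(-113 + 1\right) + 254 = -112 + 254 = 142$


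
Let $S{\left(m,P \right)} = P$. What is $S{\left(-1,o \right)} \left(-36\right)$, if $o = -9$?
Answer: $324$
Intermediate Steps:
$S{\left(-1,o \right)} \left(-36\right) = \left(-9\right) \left(-36\right) = 324$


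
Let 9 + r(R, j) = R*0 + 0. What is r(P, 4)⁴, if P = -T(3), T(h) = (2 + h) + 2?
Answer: 6561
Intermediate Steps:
T(h) = 4 + h
P = -7 (P = -(4 + 3) = -1*7 = -7)
r(R, j) = -9 (r(R, j) = -9 + (R*0 + 0) = -9 + (0 + 0) = -9 + 0 = -9)
r(P, 4)⁴ = (-9)⁴ = 6561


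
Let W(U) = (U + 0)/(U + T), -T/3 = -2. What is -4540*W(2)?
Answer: -1135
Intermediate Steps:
T = 6 (T = -3*(-2) = 6)
W(U) = U/(6 + U) (W(U) = (U + 0)/(U + 6) = U/(6 + U))
-4540*W(2) = -9080/(6 + 2) = -9080/8 = -4540*1/4 = -1135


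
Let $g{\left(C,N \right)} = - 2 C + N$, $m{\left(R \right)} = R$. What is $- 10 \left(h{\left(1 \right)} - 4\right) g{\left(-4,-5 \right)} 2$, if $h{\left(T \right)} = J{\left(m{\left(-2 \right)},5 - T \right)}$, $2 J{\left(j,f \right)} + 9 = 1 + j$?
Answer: $540$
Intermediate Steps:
$J{\left(j,f \right)} = -4 + \frac{j}{2}$ ($J{\left(j,f \right)} = - \frac{9}{2} + \frac{1 + j}{2} = - \frac{9}{2} + \left(\frac{1}{2} + \frac{j}{2}\right) = -4 + \frac{j}{2}$)
$g{\left(C,N \right)} = N - 2 C$
$h{\left(T \right)} = -5$ ($h{\left(T \right)} = -4 + \frac{1}{2} \left(-2\right) = -4 - 1 = -5$)
$- 10 \left(h{\left(1 \right)} - 4\right) g{\left(-4,-5 \right)} 2 = - 10 \left(-5 - 4\right) \left(-5 - -8\right) 2 = - 10 \left(- 9 \left(-5 + 8\right)\right) 2 = - 10 \left(\left(-9\right) 3\right) 2 = \left(-10\right) \left(-27\right) 2 = 270 \cdot 2 = 540$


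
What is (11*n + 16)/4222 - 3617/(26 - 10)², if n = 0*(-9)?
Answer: -7633439/540416 ≈ -14.125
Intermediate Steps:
n = 0
(11*n + 16)/4222 - 3617/(26 - 10)² = (11*0 + 16)/4222 - 3617/(26 - 10)² = (0 + 16)*(1/4222) - 3617/(16²) = 16*(1/4222) - 3617/256 = 8/2111 - 3617*1/256 = 8/2111 - 3617/256 = -7633439/540416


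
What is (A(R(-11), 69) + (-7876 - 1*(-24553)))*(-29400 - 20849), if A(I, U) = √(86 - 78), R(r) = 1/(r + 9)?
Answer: -838002573 - 100498*√2 ≈ -8.3815e+8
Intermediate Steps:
R(r) = 1/(9 + r)
A(I, U) = 2*√2 (A(I, U) = √8 = 2*√2)
(A(R(-11), 69) + (-7876 - 1*(-24553)))*(-29400 - 20849) = (2*√2 + (-7876 - 1*(-24553)))*(-29400 - 20849) = (2*√2 + (-7876 + 24553))*(-50249) = (2*√2 + 16677)*(-50249) = (16677 + 2*√2)*(-50249) = -838002573 - 100498*√2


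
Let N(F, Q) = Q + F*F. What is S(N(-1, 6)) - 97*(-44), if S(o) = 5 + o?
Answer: 4280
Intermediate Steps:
N(F, Q) = Q + F²
S(N(-1, 6)) - 97*(-44) = (5 + (6 + (-1)²)) - 97*(-44) = (5 + (6 + 1)) + 4268 = (5 + 7) + 4268 = 12 + 4268 = 4280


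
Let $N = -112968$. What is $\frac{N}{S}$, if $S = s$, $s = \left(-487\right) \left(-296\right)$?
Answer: $- \frac{14121}{18019} \approx -0.78367$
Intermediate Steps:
$s = 144152$
$S = 144152$
$\frac{N}{S} = - \frac{112968}{144152} = \left(-112968\right) \frac{1}{144152} = - \frac{14121}{18019}$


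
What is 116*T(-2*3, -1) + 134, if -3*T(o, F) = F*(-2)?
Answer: 170/3 ≈ 56.667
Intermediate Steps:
T(o, F) = 2*F/3 (T(o, F) = -F*(-2)/3 = -(-2)*F/3 = 2*F/3)
116*T(-2*3, -1) + 134 = 116*((⅔)*(-1)) + 134 = 116*(-⅔) + 134 = -232/3 + 134 = 170/3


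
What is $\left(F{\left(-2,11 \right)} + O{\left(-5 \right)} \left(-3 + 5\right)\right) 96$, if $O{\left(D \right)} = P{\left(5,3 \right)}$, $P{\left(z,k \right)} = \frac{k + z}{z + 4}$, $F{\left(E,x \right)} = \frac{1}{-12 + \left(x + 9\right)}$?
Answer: $\frac{548}{3} \approx 182.67$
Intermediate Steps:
$F{\left(E,x \right)} = \frac{1}{-3 + x}$ ($F{\left(E,x \right)} = \frac{1}{-12 + \left(9 + x\right)} = \frac{1}{-3 + x}$)
$P{\left(z,k \right)} = \frac{k + z}{4 + z}$
$O{\left(D \right)} = \frac{8}{9}$ ($O{\left(D \right)} = \frac{3 + 5}{4 + 5} = \frac{1}{9} \cdot 8 = \frac{8}{9}$)
$\left(F{\left(-2,11 \right)} + O{\left(-5 \right)} \left(-3 + 5\right)\right) 96 = \left(\frac{1}{-3 + 11} + \frac{8 \left(-3 + 5\right)}{9}\right) 96 = \left(\frac{1}{8} + \frac{8}{9} \cdot 2\right) 96 = \left(\frac{1}{8} + \frac{16}{9}\right) 96 = \frac{137}{72} \cdot 96 = \frac{548}{3}$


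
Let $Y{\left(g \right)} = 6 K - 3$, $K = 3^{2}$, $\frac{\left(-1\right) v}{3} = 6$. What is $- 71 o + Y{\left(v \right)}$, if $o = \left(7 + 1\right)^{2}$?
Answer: $-4493$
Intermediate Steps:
$v = -18$ ($v = \left(-3\right) 6 = -18$)
$K = 9$
$o = 64$ ($o = 8^{2} = 64$)
$Y{\left(g \right)} = 51$ ($Y{\left(g \right)} = 6 \cdot 9 - 3 = 54 - 3 = 51$)
$- 71 o + Y{\left(v \right)} = \left(-71\right) 64 + 51 = -4544 + 51 = -4493$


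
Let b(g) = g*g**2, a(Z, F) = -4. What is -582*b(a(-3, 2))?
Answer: 37248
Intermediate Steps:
b(g) = g**3
-582*b(a(-3, 2)) = -582*(-4)**3 = -582*(-64) = 37248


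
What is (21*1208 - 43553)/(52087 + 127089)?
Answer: -18185/179176 ≈ -0.10149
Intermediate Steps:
(21*1208 - 43553)/(52087 + 127089) = (25368 - 43553)/179176 = -18185*1/179176 = -18185/179176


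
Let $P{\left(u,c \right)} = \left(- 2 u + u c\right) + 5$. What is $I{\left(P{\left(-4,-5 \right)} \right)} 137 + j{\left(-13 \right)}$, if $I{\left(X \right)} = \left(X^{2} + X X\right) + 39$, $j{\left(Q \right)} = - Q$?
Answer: $303742$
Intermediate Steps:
$P{\left(u,c \right)} = 5 - 2 u + c u$ ($P{\left(u,c \right)} = \left(- 2 u + c u\right) + 5 = 5 - 2 u + c u$)
$I{\left(X \right)} = 39 + 2 X^{2}$ ($I{\left(X \right)} = \left(X^{2} + X^{2}\right) + 39 = 2 X^{2} + 39 = 39 + 2 X^{2}$)
$I{\left(P{\left(-4,-5 \right)} \right)} 137 + j{\left(-13 \right)} = \left(39 + 2 \left(5 - -8 - -20\right)^{2}\right) 137 - -13 = \left(39 + 2 \left(5 + 8 + 20\right)^{2}\right) 137 + 13 = \left(39 + 2 \cdot 33^{2}\right) 137 + 13 = \left(39 + 2 \cdot 1089\right) 137 + 13 = \left(39 + 2178\right) 137 + 13 = 2217 \cdot 137 + 13 = 303729 + 13 = 303742$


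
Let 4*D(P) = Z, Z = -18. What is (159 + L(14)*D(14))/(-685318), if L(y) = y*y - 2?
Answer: 357/342659 ≈ 0.0010419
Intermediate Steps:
L(y) = -2 + y² (L(y) = y² - 2 = -2 + y²)
D(P) = -9/2 (D(P) = (¼)*(-18) = -9/2)
(159 + L(14)*D(14))/(-685318) = (159 + (-2 + 14²)*(-9/2))/(-685318) = (159 + (-2 + 196)*(-9/2))*(-1/685318) = (159 + 194*(-9/2))*(-1/685318) = (159 - 873)*(-1/685318) = -714*(-1/685318) = 357/342659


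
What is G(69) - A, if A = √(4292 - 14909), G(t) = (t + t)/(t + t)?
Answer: 1 - I*√10617 ≈ 1.0 - 103.04*I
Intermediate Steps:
G(t) = 1 (G(t) = (2*t)/((2*t)) = (2*t)*(1/(2*t)) = 1)
A = I*√10617 (A = √(-10617) = I*√10617 ≈ 103.04*I)
G(69) - A = 1 - I*√10617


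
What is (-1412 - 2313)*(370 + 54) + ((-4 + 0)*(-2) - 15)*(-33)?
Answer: -1579169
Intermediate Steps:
(-1412 - 2313)*(370 + 54) + ((-4 + 0)*(-2) - 15)*(-33) = -3725*424 + (-4*(-2) - 15)*(-33) = -1579400 + (8 - 15)*(-33) = -1579400 - 7*(-33) = -1579400 + 231 = -1579169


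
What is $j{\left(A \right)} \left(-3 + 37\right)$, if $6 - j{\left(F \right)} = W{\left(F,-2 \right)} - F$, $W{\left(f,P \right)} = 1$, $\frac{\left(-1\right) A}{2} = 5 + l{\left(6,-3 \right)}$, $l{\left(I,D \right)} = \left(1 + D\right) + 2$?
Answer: $-170$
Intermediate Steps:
$l{\left(I,D \right)} = 3 + D$
$A = -10$ ($A = - 2 \left(5 + \left(3 - 3\right)\right) = - 2 \left(5 + 0\right) = \left(-2\right) 5 = -10$)
$j{\left(F \right)} = 5 + F$ ($j{\left(F \right)} = 6 - \left(1 - F\right) = 6 + \left(-1 + F\right) = 5 + F$)
$j{\left(A \right)} \left(-3 + 37\right) = \left(5 - 10\right) \left(-3 + 37\right) = \left(-5\right) 34 = -170$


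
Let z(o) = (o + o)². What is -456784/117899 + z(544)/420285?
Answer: -52417229584/49551181215 ≈ -1.0578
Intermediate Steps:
z(o) = 4*o² (z(o) = (2*o)² = 4*o²)
-456784/117899 + z(544)/420285 = -456784/117899 + (4*544²)/420285 = -456784*1/117899 + (4*295936)*(1/420285) = -456784/117899 + 1183744*(1/420285) = -456784/117899 + 1183744/420285 = -52417229584/49551181215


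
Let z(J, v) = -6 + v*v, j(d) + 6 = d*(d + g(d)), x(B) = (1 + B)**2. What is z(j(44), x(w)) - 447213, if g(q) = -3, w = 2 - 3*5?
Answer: -426483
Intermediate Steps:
w = -13 (w = 2 - 15 = -13)
j(d) = -6 + d*(-3 + d) (j(d) = -6 + d*(d - 3) = -6 + d*(-3 + d))
z(J, v) = -6 + v**2
z(j(44), x(w)) - 447213 = (-6 + ((1 - 13)**2)**2) - 447213 = (-6 + ((-12)**2)**2) - 447213 = (-6 + 144**2) - 447213 = (-6 + 20736) - 447213 = 20730 - 447213 = -426483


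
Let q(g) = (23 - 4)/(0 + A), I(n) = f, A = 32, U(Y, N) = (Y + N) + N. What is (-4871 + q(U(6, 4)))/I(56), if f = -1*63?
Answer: 17317/224 ≈ 77.308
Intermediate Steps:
U(Y, N) = Y + 2*N (U(Y, N) = (N + Y) + N = Y + 2*N)
f = -63
I(n) = -63
q(g) = 19/32 (q(g) = (23 - 4)/(0 + 32) = 19/32)
(-4871 + q(U(6, 4)))/I(56) = (-4871 + 19/32)/(-63) = -155853/32*(-1/63) = 17317/224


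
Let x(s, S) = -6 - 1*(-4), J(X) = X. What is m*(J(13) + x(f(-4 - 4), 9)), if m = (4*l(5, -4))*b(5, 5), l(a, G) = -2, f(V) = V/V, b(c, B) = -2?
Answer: 176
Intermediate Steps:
f(V) = 1
x(s, S) = -2 (x(s, S) = -6 + 4 = -2)
m = 16 (m = (4*(-2))*(-2) = -8*(-2) = 16)
m*(J(13) + x(f(-4 - 4), 9)) = 16*(13 - 2) = 16*11 = 176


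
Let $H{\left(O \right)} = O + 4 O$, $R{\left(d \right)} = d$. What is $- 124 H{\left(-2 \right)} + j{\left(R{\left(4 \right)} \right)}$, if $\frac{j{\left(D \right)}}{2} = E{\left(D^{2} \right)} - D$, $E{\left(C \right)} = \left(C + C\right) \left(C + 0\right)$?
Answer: $2256$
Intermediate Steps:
$E{\left(C \right)} = 2 C^{2}$ ($E{\left(C \right)} = 2 C C = 2 C^{2}$)
$H{\left(O \right)} = 5 O$
$j{\left(D \right)} = - 2 D + 4 D^{4}$ ($j{\left(D \right)} = 2 \left(2 \left(D^{2}\right)^{2} - D\right) = 2 \left(2 D^{4} - D\right) = 2 \left(- D + 2 D^{4}\right) = - 2 D + 4 D^{4}$)
$- 124 H{\left(-2 \right)} + j{\left(R{\left(4 \right)} \right)} = - 124 \cdot 5 \left(-2\right) + \left(\left(-2\right) 4 + 4 \cdot 4^{4}\right) = \left(-124\right) \left(-10\right) + \left(-8 + 4 \cdot 256\right) = 1240 + \left(-8 + 1024\right) = 1240 + 1016 = 2256$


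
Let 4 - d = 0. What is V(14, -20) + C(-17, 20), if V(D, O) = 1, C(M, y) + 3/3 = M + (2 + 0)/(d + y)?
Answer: -203/12 ≈ -16.917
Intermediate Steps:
d = 4 (d = 4 - 1*0 = 4 + 0 = 4)
C(M, y) = -1 + M + 2/(4 + y) (C(M, y) = -1 + (M + (2 + 0)/(4 + y)) = -1 + (M + 2/(4 + y)) = -1 + M + 2/(4 + y))
V(14, -20) + C(-17, 20) = 1 + (-2 - 1*20 + 4*(-17) - 17*20)/(4 + 20) = 1 + (-2 - 20 - 68 - 340)/24 = 1 + (1/24)*(-430) = 1 - 215/12 = -203/12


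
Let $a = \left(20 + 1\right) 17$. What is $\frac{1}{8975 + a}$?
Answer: $\frac{1}{9332} \approx 0.00010716$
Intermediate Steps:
$a = 357$ ($a = 21 \cdot 17 = 357$)
$\frac{1}{8975 + a} = \frac{1}{8975 + 357} = \frac{1}{9332}$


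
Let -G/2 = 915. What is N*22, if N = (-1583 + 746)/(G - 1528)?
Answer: 9207/1679 ≈ 5.4836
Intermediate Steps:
G = -1830 (G = -2*915 = -1830)
N = 837/3358 (N = (-1583 + 746)/(-1830 - 1528) = -837/(-3358) = -837*(-1/3358) = 837/3358 ≈ 0.24926)
N*22 = (837/3358)*22 = 9207/1679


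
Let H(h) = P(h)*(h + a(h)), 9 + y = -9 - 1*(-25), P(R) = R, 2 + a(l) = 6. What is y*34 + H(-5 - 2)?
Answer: 259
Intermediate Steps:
a(l) = 4 (a(l) = -2 + 6 = 4)
y = 7 (y = -9 + (-9 - 1*(-25)) = -9 + (-9 + 25) = -9 + 16 = 7)
H(h) = h*(4 + h) (H(h) = h*(h + 4) = h*(4 + h))
y*34 + H(-5 - 2) = 7*34 + (-5 - 2)*(4 + (-5 - 2)) = 238 - 7*(4 - 7) = 238 - 7*(-3) = 238 + 21 = 259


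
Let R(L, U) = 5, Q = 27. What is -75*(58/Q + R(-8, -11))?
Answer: -4825/9 ≈ -536.11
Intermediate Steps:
-75*(58/Q + R(-8, -11)) = -75*(58/27 + 5) = -75*193/27 = -4825/9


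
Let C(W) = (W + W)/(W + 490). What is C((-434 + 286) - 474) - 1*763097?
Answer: -25181890/33 ≈ -7.6309e+5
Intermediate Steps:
C(W) = 2*W/(490 + W) (C(W) = (2*W)/(490 + W) = 2*W/(490 + W))
C((-434 + 286) - 474) - 1*763097 = 2*((-434 + 286) - 474)/(490 + ((-434 + 286) - 474)) - 1*763097 = 2*(-148 - 474)/(490 + (-148 - 474)) - 763097 = 2*(-622)/(490 - 622) - 763097 = 2*(-622)/(-132) - 763097 = 2*(-622)*(-1/132) - 763097 = 311/33 - 763097 = -25181890/33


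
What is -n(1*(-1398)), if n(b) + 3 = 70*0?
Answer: 3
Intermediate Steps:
n(b) = -3 (n(b) = -3 + 70*0 = -3 + 0 = -3)
-n(1*(-1398)) = -1*(-3) = 3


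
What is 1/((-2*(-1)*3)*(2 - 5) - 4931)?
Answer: -1/4949 ≈ -0.00020206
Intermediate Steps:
1/((-2*(-1)*3)*(2 - 5) - 4931) = 1/((2*3)*(-3) - 4931) = 1/(6*(-3) - 4931) = 1/(-18 - 4931) = 1/(-4949) = -1/4949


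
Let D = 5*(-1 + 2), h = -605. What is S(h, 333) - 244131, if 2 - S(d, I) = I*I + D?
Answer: -355023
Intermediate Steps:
D = 5 (D = 5*1 = 5)
S(d, I) = -3 - I² (S(d, I) = 2 - (I*I + 5) = 2 - (I² + 5) = 2 - (5 + I²) = 2 + (-5 - I²) = -3 - I²)
S(h, 333) - 244131 = (-3 - 1*333²) - 244131 = (-3 - 1*110889) - 244131 = (-3 - 110889) - 244131 = -110892 - 244131 = -355023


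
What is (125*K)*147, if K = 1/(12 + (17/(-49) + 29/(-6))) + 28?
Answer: 207394950/401 ≈ 5.1719e+5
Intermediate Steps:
K = 56434/2005 (K = 1/(12 + (17*(-1/49) + 29*(-⅙))) + 28 = 1/(12 + (-17/49 - 29/6)) + 28 = 1/(12 - 1523/294) + 28 = 1/(2005/294) + 28 = 294/2005 + 28 = 56434/2005 ≈ 28.147)
(125*K)*147 = (125*(56434/2005))*147 = (1410850/401)*147 = 207394950/401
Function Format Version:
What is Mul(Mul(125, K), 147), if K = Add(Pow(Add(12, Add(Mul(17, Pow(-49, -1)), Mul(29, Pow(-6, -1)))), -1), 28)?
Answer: Rational(207394950, 401) ≈ 5.1719e+5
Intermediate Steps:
K = Rational(56434, 2005) (K = Add(Pow(Add(12, Add(Mul(17, Rational(-1, 49)), Mul(29, Rational(-1, 6)))), -1), 28) = Add(Pow(Add(12, Add(Rational(-17, 49), Rational(-29, 6))), -1), 28) = Add(Pow(Add(12, Rational(-1523, 294)), -1), 28) = Add(Pow(Rational(2005, 294), -1), 28) = Add(Rational(294, 2005), 28) = Rational(56434, 2005) ≈ 28.147)
Mul(Mul(125, K), 147) = Mul(Mul(125, Rational(56434, 2005)), 147) = Mul(Rational(1410850, 401), 147) = Rational(207394950, 401)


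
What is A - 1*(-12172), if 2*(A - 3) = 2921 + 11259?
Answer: 19265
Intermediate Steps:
A = 7093 (A = 3 + (2921 + 11259)/2 = 3 + (½)*14180 = 3 + 7090 = 7093)
A - 1*(-12172) = 7093 - 1*(-12172) = 7093 + 12172 = 19265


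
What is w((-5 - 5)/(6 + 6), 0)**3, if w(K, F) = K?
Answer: -125/216 ≈ -0.57870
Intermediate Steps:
w((-5 - 5)/(6 + 6), 0)**3 = ((-5 - 5)/(6 + 6))**3 = (-10/12)**3 = (-10*1/12)**3 = (-5/6)**3 = -125/216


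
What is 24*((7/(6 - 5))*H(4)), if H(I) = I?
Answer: 672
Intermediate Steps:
24*((7/(6 - 5))*H(4)) = 24*((7/(6 - 5))*4) = 24*((7/1)*4) = 24*((1*7)*4) = 24*(7*4) = 24*28 = 672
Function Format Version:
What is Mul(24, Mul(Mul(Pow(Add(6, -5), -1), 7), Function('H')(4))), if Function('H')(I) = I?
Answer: 672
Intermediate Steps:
Mul(24, Mul(Mul(Pow(Add(6, -5), -1), 7), Function('H')(4))) = Mul(24, Mul(Mul(Pow(Add(6, -5), -1), 7), 4)) = Mul(24, Mul(Mul(Pow(1, -1), 7), 4)) = Mul(24, Mul(Mul(1, 7), 4)) = Mul(24, Mul(7, 4)) = Mul(24, 28) = 672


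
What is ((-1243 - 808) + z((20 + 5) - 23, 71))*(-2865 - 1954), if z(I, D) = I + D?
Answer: 9531982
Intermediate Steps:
z(I, D) = D + I
((-1243 - 808) + z((20 + 5) - 23, 71))*(-2865 - 1954) = ((-1243 - 808) + (71 + ((20 + 5) - 23)))*(-2865 - 1954) = (-2051 + (71 + (25 - 23)))*(-4819) = (-2051 + (71 + 2))*(-4819) = (-2051 + 73)*(-4819) = -1978*(-4819) = 9531982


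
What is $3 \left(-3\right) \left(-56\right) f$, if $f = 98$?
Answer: $49392$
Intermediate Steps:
$3 \left(-3\right) \left(-56\right) f = 3 \left(-3\right) \left(-56\right) 98 = \left(-9\right) \left(-56\right) 98 = 504 \cdot 98 = 49392$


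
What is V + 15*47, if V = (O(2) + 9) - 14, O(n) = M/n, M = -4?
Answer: 698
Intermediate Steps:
O(n) = -4/n
V = -7 (V = (-4/2 + 9) - 14 = (-4*½ + 9) - 14 = (-2 + 9) - 14 = 7 - 14 = -7)
V + 15*47 = -7 + 15*47 = -7 + 705 = 698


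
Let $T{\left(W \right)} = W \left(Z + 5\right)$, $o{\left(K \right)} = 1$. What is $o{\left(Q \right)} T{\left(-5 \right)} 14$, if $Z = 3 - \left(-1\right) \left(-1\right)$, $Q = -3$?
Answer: $-490$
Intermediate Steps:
$Z = 2$ ($Z = 3 - 1 = 2$)
$T{\left(W \right)} = 7 W$ ($T{\left(W \right)} = W \left(2 + 5\right) = W 7 = 7 W$)
$o{\left(Q \right)} T{\left(-5 \right)} 14 = 1 \cdot 7 \left(-5\right) 14 = 1 \left(-35\right) 14 = \left(-35\right) 14 = -490$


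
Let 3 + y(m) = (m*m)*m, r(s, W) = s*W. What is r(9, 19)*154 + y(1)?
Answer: 26332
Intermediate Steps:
r(s, W) = W*s
y(m) = -3 + m**3 (y(m) = -3 + (m*m)*m = -3 + m**2*m = -3 + m**3)
r(9, 19)*154 + y(1) = (19*9)*154 + (-3 + 1**3) = 171*154 + (-3 + 1) = 26334 - 2 = 26332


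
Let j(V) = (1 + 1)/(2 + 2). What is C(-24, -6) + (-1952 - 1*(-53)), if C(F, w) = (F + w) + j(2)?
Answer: -3857/2 ≈ -1928.5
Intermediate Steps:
j(V) = 1/2 (j(V) = 2/4 = (1/4)*2 = 1/2)
C(F, w) = 1/2 + F + w (C(F, w) = (F + w) + 1/2 = 1/2 + F + w)
C(-24, -6) + (-1952 - 1*(-53)) = (1/2 - 24 - 6) + (-1952 - 1*(-53)) = -59/2 + (-1952 + 53) = -59/2 - 1899 = -3857/2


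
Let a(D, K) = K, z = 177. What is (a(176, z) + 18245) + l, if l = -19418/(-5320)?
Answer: 368513/20 ≈ 18426.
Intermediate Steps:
l = 73/20 (l = -19418*(-1/5320) = 73/20 ≈ 3.6500)
(a(176, z) + 18245) + l = (177 + 18245) + 73/20 = 18422 + 73/20 = 368513/20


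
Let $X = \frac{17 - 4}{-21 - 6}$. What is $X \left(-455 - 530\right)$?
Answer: $\frac{12805}{27} \approx 474.26$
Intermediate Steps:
$X = - \frac{13}{27}$ ($X = \frac{13}{-27} = 13 \left(- \frac{1}{27}\right) = - \frac{13}{27} \approx -0.48148$)
$X \left(-455 - 530\right) = - \frac{13 \left(-455 - 530\right)}{27} = \left(- \frac{13}{27}\right) \left(-985\right) = \frac{12805}{27}$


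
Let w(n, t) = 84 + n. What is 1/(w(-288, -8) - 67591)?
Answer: -1/67795 ≈ -1.4750e-5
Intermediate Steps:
1/(w(-288, -8) - 67591) = 1/((84 - 288) - 67591) = 1/(-204 - 67591) = 1/(-67795) = -1/67795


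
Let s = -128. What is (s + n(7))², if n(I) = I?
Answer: 14641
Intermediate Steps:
(s + n(7))² = (-128 + 7)² = (-121)² = 14641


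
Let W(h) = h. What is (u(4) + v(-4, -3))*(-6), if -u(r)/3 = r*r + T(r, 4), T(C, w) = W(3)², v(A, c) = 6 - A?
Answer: 390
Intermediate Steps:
T(C, w) = 9 (T(C, w) = 3² = 9)
u(r) = -27 - 3*r² (u(r) = -3*(r*r + 9) = -3*(r² + 9) = -3*(9 + r²) = -27 - 3*r²)
(u(4) + v(-4, -3))*(-6) = ((-27 - 3*4²) + (6 - 1*(-4)))*(-6) = ((-27 - 3*16) + (6 + 4))*(-6) = ((-27 - 48) + 10)*(-6) = (-75 + 10)*(-6) = -65*(-6) = 390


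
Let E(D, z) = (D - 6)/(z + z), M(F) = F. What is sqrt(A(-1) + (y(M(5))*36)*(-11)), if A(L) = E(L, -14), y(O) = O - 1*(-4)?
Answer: I*sqrt(14255)/2 ≈ 59.697*I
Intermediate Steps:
y(O) = 4 + O (y(O) = O + 4 = 4 + O)
E(D, z) = (-6 + D)/(2*z) (E(D, z) = (-6 + D)/((2*z)) = (-6 + D)*(1/(2*z)) = (-6 + D)/(2*z))
A(L) = 3/14 - L/28 (A(L) = (1/2)*(-6 + L)/(-14) = (1/2)*(-1/14)*(-6 + L) = 3/14 - L/28)
sqrt(A(-1) + (y(M(5))*36)*(-11)) = sqrt((3/14 - 1/28*(-1)) + ((4 + 5)*36)*(-11)) = sqrt((3/14 + 1/28) + (9*36)*(-11)) = sqrt(1/4 + 324*(-11)) = sqrt(1/4 - 3564) = sqrt(-14255/4) = I*sqrt(14255)/2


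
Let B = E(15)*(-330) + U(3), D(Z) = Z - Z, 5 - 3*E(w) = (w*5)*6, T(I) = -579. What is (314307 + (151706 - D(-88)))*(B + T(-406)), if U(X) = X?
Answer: 22542912862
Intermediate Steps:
E(w) = 5/3 - 10*w (E(w) = 5/3 - w*5*6/3 = 5/3 - 5*w*6/3 = 5/3 - 10*w)
D(Z) = 0
B = 48953 (B = (5/3 - 10*15)*(-330) + 3 = (5/3 - 150)*(-330) + 3 = -445/3*(-330) + 3 = 48950 + 3 = 48953)
(314307 + (151706 - D(-88)))*(B + T(-406)) = (314307 + (151706 - 1*0))*(48953 - 579) = (314307 + (151706 + 0))*48374 = (314307 + 151706)*48374 = 466013*48374 = 22542912862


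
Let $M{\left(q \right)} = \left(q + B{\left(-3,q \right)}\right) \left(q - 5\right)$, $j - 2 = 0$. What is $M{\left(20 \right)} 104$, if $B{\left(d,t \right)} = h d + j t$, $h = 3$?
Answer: $79560$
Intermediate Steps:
$j = 2$ ($j = 2 + 0 = 2$)
$B{\left(d,t \right)} = 2 t + 3 d$ ($B{\left(d,t \right)} = 3 d + 2 t = 2 t + 3 d$)
$M{\left(q \right)} = \left(-9 + 3 q\right) \left(-5 + q\right)$ ($M{\left(q \right)} = \left(q + \left(2 q + 3 \left(-3\right)\right)\right) \left(q - 5\right) = \left(q + \left(2 q - 9\right)\right) \left(-5 + q\right) = \left(q + \left(-9 + 2 q\right)\right) \left(-5 + q\right) = \left(-9 + 3 q\right) \left(-5 + q\right)$)
$M{\left(20 \right)} 104 = \left(45 - 480 + 3 \cdot 20^{2}\right) 104 = \left(45 - 480 + 3 \cdot 400\right) 104 = \left(45 - 480 + 1200\right) 104 = 765 \cdot 104 = 79560$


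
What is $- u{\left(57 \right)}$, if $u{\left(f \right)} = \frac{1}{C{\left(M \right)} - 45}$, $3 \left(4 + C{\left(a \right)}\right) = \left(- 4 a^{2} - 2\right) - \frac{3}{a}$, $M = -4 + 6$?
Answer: $\frac{2}{111} \approx 0.018018$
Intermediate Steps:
$M = 2$
$C{\left(a \right)} = - \frac{14}{3} - \frac{1}{a} - \frac{4 a^{2}}{3}$ ($C{\left(a \right)} = -4 + \frac{\left(- 4 a^{2} - 2\right) - \frac{3}{a}}{3} = -4 + \frac{\left(-2 - 4 a^{2}\right) - \frac{3}{a}}{3} = -4 + \frac{-2 - 4 a^{2} - \frac{3}{a}}{3} = -4 - \left(\frac{2}{3} + \frac{1}{a} + \frac{4 a^{2}}{3}\right) = - \frac{14}{3} - \frac{1}{a} - \frac{4 a^{2}}{3}$)
$u{\left(f \right)} = - \frac{2}{111}$ ($u{\left(f \right)} = \frac{1}{\frac{-3 - 28 - 4 \cdot 2^{3}}{3 \cdot 2} - 45} = \frac{1}{\frac{1}{3} \cdot \frac{1}{2} \left(-3 - 28 - 32\right) - 45} = \frac{1}{\frac{1}{3} \cdot \frac{1}{2} \left(-63\right) - 45} = \frac{1}{- \frac{21}{2} - 45} = \frac{1}{- \frac{111}{2}} = - \frac{2}{111}$)
$- u{\left(57 \right)} = \left(-1\right) \left(- \frac{2}{111}\right) = \frac{2}{111}$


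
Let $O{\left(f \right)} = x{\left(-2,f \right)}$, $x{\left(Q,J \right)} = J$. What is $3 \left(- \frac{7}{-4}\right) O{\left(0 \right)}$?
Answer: $0$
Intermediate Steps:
$O{\left(f \right)} = f$
$3 \left(- \frac{7}{-4}\right) O{\left(0 \right)} = 3 \left(- \frac{7}{-4}\right) 0 = 3 \left(\left(-7\right) \left(- \frac{1}{4}\right)\right) 0 = 3 \cdot \frac{7}{4} \cdot 0 = \frac{21}{4} \cdot 0 = 0$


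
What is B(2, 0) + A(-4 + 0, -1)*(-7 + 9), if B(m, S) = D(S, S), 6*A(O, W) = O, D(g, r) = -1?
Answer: -7/3 ≈ -2.3333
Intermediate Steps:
A(O, W) = O/6
B(m, S) = -1
B(2, 0) + A(-4 + 0, -1)*(-7 + 9) = -1 + ((-4 + 0)/6)*(-7 + 9) = -1 + ((⅙)*(-4))*2 = -1 - ⅔*2 = -1 - 4/3 = -7/3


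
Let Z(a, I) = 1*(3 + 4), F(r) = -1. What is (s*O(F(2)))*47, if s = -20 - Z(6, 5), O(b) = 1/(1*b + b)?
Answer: 1269/2 ≈ 634.50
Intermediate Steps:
Z(a, I) = 7 (Z(a, I) = 1*7 = 7)
O(b) = 1/(2*b) (O(b) = 1/(b + b) = 1/(2*b))
s = -27 (s = -20 - 1*7 = -20 - 7 = -27)
(s*O(F(2)))*47 = -27/(2*(-1))*47 = -27*(-1)/2*47 = -27*(-1/2)*47 = (27/2)*47 = 1269/2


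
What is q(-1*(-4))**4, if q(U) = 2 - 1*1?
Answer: 1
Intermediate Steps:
q(U) = 1 (q(U) = 2 - 1 = 1)
q(-1*(-4))**4 = 1**4 = 1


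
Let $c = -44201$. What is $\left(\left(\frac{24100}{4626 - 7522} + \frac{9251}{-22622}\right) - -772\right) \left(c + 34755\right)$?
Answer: $- \frac{29521286114033}{4094582} \approx -7.2098 \cdot 10^{6}$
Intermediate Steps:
$\left(\left(\frac{24100}{4626 - 7522} + \frac{9251}{-22622}\right) - -772\right) \left(c + 34755\right) = \left(\left(\frac{24100}{4626 - 7522} + \frac{9251}{-22622}\right) - -772\right) \left(-44201 + 34755\right) = \left(\left(\frac{24100}{-2896} + 9251 \left(- \frac{1}{22622}\right)\right) + \left(-5632 + 6404\right)\right) \left(-9446\right) = \left(\left(24100 \left(- \frac{1}{2896}\right) - \frac{9251}{22622}\right) + 772\right) \left(-9446\right) = \left(\left(- \frac{6025}{724} - \frac{9251}{22622}\right) + 772\right) \left(-9446\right) = \left(- \frac{71497637}{8189164} + 772\right) \left(-9446\right) = \frac{6250536971}{8189164} \left(-9446\right) = - \frac{29521286114033}{4094582}$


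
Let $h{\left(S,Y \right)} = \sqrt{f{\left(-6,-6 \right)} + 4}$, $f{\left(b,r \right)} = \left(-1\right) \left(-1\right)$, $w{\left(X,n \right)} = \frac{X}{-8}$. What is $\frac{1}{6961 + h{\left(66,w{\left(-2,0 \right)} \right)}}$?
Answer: $\frac{6961}{48455516} - \frac{\sqrt{5}}{48455516} \approx 0.00014361$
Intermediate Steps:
$w{\left(X,n \right)} = - \frac{X}{8}$ ($w{\left(X,n \right)} = X \left(- \frac{1}{8}\right) = - \frac{X}{8}$)
$f{\left(b,r \right)} = 1$
$h{\left(S,Y \right)} = \sqrt{5}$ ($h{\left(S,Y \right)} = \sqrt{1 + 4} = \sqrt{5}$)
$\frac{1}{6961 + h{\left(66,w{\left(-2,0 \right)} \right)}} = \frac{1}{6961 + \sqrt{5}}$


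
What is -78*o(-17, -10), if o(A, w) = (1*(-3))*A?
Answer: -3978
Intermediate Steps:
o(A, w) = -3*A
-78*o(-17, -10) = -(-234)*(-17) = -78*51 = -3978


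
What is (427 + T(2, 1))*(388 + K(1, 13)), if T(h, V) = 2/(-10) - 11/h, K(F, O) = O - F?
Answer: 168520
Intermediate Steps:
T(h, V) = -1/5 - 11/h (T(h, V) = 2*(-1/10) - 11/h = -1/5 - 11/h)
(427 + T(2, 1))*(388 + K(1, 13)) = (427 + (1/5)*(-55 - 1*2)/2)*(388 + (13 - 1*1)) = (427 + (1/5)*(1/2)*(-55 - 2))*(388 + (13 - 1)) = (427 + (1/5)*(1/2)*(-57))*(388 + 12) = (427 - 57/10)*400 = (4213/10)*400 = 168520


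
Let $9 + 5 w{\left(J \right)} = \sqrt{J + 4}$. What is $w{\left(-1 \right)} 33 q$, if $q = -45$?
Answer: $2673 - 297 \sqrt{3} \approx 2158.6$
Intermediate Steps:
$w{\left(J \right)} = - \frac{9}{5} + \frac{\sqrt{4 + J}}{5}$ ($w{\left(J \right)} = - \frac{9}{5} + \frac{\sqrt{J + 4}}{5} = - \frac{9}{5} + \frac{\sqrt{4 + J}}{5}$)
$w{\left(-1 \right)} 33 q = \left(- \frac{9}{5} + \frac{\sqrt{4 - 1}}{5}\right) 33 \left(-45\right) = \left(- \frac{9}{5} + \frac{\sqrt{3}}{5}\right) 33 \left(-45\right) = \left(- \frac{297}{5} + \frac{33 \sqrt{3}}{5}\right) \left(-45\right) = 2673 - 297 \sqrt{3}$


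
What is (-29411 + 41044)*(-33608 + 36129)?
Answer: 29326793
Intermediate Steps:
(-29411 + 41044)*(-33608 + 36129) = 11633*2521 = 29326793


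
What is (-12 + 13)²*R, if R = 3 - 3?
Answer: 0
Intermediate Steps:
R = 0
(-12 + 13)²*R = (-12 + 13)²*0 = 1²*0 = 1*0 = 0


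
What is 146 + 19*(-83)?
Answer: -1431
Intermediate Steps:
146 + 19*(-83) = 146 - 1577 = -1431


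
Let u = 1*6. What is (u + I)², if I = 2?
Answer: 64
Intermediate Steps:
u = 6
(u + I)² = (6 + 2)² = 8² = 64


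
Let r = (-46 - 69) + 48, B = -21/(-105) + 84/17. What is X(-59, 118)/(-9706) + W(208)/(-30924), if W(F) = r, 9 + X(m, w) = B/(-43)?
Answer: 1703806289/548521098660 ≈ 0.0031062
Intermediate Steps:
B = 437/85 (B = -21*(-1/105) + 84*(1/17) = ⅕ + 84/17 = 437/85 ≈ 5.1412)
r = -67 (r = -115 + 48 = -67)
X(m, w) = -33332/3655 (X(m, w) = -9 + (437/85)/(-43) = -9 + (437/85)*(-1/43) = -9 - 437/3655 = -33332/3655)
W(F) = -67
X(-59, 118)/(-9706) + W(208)/(-30924) = -33332/3655/(-9706) - 67/(-30924) = -33332/3655*(-1/9706) - 67*(-1/30924) = 16666/17737715 + 67/30924 = 1703806289/548521098660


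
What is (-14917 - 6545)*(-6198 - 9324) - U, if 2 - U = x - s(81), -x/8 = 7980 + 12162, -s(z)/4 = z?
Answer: 332972350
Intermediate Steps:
s(z) = -4*z
x = -161136 (x = -8*(7980 + 12162) = -8*20142 = -161136)
U = 160814 (U = 2 - (-161136 - (-4)*81) = 2 - (-161136 - 1*(-324)) = 2 - (-161136 + 324) = 2 - 1*(-160812) = 2 + 160812 = 160814)
(-14917 - 6545)*(-6198 - 9324) - U = (-14917 - 6545)*(-6198 - 9324) - 1*160814 = -21462*(-15522) - 160814 = 333133164 - 160814 = 332972350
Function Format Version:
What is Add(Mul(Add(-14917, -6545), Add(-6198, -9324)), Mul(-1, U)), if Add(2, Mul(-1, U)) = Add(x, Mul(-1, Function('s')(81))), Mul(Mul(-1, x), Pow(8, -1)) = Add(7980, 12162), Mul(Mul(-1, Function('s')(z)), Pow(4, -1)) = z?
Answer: 332972350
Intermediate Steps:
Function('s')(z) = Mul(-4, z)
x = -161136 (x = Mul(-8, Add(7980, 12162)) = Mul(-8, 20142) = -161136)
U = 160814 (U = Add(2, Mul(-1, Add(-161136, Mul(-1, Mul(-4, 81))))) = Add(2, Mul(-1, Add(-161136, Mul(-1, -324)))) = Add(2, Mul(-1, Add(-161136, 324))) = Add(2, Mul(-1, -160812)) = Add(2, 160812) = 160814)
Add(Mul(Add(-14917, -6545), Add(-6198, -9324)), Mul(-1, U)) = Add(Mul(Add(-14917, -6545), Add(-6198, -9324)), Mul(-1, 160814)) = Add(Mul(-21462, -15522), -160814) = Add(333133164, -160814) = 332972350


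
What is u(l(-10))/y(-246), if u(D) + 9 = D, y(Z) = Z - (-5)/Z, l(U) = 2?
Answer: 1722/60521 ≈ 0.028453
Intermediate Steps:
y(Z) = Z + 5/Z
u(D) = -9 + D
u(l(-10))/y(-246) = (-9 + 2)/(-246 + 5/(-246)) = -7/(-246 + 5*(-1/246)) = -7/(-246 - 5/246) = -7/(-60521/246) = -7*(-246/60521) = 1722/60521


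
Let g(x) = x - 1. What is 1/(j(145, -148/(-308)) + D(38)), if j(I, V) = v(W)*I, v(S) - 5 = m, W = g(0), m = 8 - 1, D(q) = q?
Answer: 1/1778 ≈ 0.00056243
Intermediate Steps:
m = 7
g(x) = -1 + x
W = -1 (W = -1 + 0 = -1)
v(S) = 12 (v(S) = 5 + 7 = 12)
j(I, V) = 12*I
1/(j(145, -148/(-308)) + D(38)) = 1/(12*145 + 38) = 1/(1740 + 38) = 1/1778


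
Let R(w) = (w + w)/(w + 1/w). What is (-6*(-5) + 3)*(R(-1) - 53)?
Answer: -1716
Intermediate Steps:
R(w) = 2*w/(w + 1/w) (R(w) = (2*w)/(w + 1/w) = 2*w/(w + 1/w))
(-6*(-5) + 3)*(R(-1) - 53) = (-6*(-5) + 3)*(2*(-1)²/(1 + (-1)²) - 53) = (30 + 3)*(2*1/(1 + 1) - 53) = 33*(2*1/2 - 53) = 33*(2*1*(½) - 53) = 33*(1 - 53) = 33*(-52) = -1716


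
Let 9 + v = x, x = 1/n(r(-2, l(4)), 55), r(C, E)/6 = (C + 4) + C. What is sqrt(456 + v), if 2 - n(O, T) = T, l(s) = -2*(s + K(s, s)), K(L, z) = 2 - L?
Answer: sqrt(1255570)/53 ≈ 21.142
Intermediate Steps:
l(s) = -4 (l(s) = -2*(s + (2 - s)) = -2*2 = -4)
r(C, E) = 24 + 12*C (r(C, E) = 6*((C + 4) + C) = 6*((4 + C) + C) = 6*(4 + 2*C) = 24 + 12*C)
n(O, T) = 2 - T
x = -1/53 (x = 1/(2 - 1*55) = 1/(2 - 55) = 1/(-53) = -1/53 ≈ -0.018868)
v = -478/53 (v = -9 - 1/53 = -478/53 ≈ -9.0189)
sqrt(456 + v) = sqrt(456 - 478/53) = sqrt(23690/53) = sqrt(1255570)/53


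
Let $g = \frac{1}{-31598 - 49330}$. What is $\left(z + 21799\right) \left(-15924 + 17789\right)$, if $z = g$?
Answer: $\frac{3290138763415}{80928} \approx 4.0655 \cdot 10^{7}$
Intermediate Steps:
$g = - \frac{1}{80928}$ ($g = \frac{1}{-80928} = - \frac{1}{80928} \approx -1.2357 \cdot 10^{-5}$)
$z = - \frac{1}{80928} \approx -1.2357 \cdot 10^{-5}$
$\left(z + 21799\right) \left(-15924 + 17789\right) = \left(- \frac{1}{80928} + 21799\right) \left(-15924 + 17789\right) = \frac{1764149471}{80928} \cdot 1865 = \frac{3290138763415}{80928}$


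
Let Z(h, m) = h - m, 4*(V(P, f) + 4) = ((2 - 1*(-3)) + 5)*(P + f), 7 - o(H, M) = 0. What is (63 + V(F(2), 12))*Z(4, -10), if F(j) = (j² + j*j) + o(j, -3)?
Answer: 1771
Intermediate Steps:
o(H, M) = 7 (o(H, M) = 7 - 1*0 = 7 + 0 = 7)
F(j) = 7 + 2*j² (F(j) = (j² + j*j) + 7 = (j² + j²) + 7 = 2*j² + 7 = 7 + 2*j²)
V(P, f) = -4 + 5*P/2 + 5*f/2 (V(P, f) = -4 + (((2 - 1*(-3)) + 5)*(P + f))/4 = -4 + (((2 + 3) + 5)*(P + f))/4 = -4 + ((5 + 5)*(P + f))/4 = -4 + (10*(P + f))/4 = -4 + (10*P + 10*f)/4 = -4 + (5*P/2 + 5*f/2) = -4 + 5*P/2 + 5*f/2)
(63 + V(F(2), 12))*Z(4, -10) = (63 + (-4 + 5*(7 + 2*2²)/2 + (5/2)*12))*(4 - 1*(-10)) = (63 + (-4 + 5*(7 + 2*4)/2 + 30))*(4 + 10) = (63 + (-4 + 5*(7 + 8)/2 + 30))*14 = (63 + (-4 + (5/2)*15 + 30))*14 = (63 + (-4 + 75/2 + 30))*14 = (63 + 127/2)*14 = (253/2)*14 = 1771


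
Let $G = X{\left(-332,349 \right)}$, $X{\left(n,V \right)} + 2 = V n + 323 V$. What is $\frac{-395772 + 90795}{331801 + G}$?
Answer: $- \frac{304977}{328658} \approx -0.92795$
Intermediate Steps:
$X{\left(n,V \right)} = -2 + 323 V + V n$ ($X{\left(n,V \right)} = -2 + \left(V n + 323 V\right) = -2 + \left(323 V + V n\right) = -2 + 323 V + V n$)
$G = -3143$ ($G = -2 + 323 \cdot 349 + 349 \left(-332\right) = -2 + 112727 - 115868 = -3143$)
$\frac{-395772 + 90795}{331801 + G} = \frac{-395772 + 90795}{331801 - 3143} = - \frac{304977}{328658}$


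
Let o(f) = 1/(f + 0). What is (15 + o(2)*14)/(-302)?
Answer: -11/151 ≈ -0.072848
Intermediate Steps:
o(f) = 1/f
(15 + o(2)*14)/(-302) = (15 + 14/2)/(-302) = (15 + (1/2)*14)*(-1/302) = (15 + 7)*(-1/302) = 22*(-1/302) = -11/151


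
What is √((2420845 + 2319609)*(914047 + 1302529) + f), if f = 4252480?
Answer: 24*√18242327809 ≈ 3.2415e+6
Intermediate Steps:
√((2420845 + 2319609)*(914047 + 1302529) + f) = √((2420845 + 2319609)*(914047 + 1302529) + 4252480) = √(4740454*2216576 + 4252480) = √(10507576565504 + 4252480) = √10507580817984 = 24*√18242327809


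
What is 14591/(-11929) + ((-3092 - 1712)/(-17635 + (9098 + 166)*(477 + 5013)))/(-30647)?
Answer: -22734913278273409/18587127762328675 ≈ -1.2232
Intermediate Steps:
14591/(-11929) + ((-3092 - 1712)/(-17635 + (9098 + 166)*(477 + 5013)))/(-30647) = 14591*(-1/11929) - 4804/(-17635 + 9264*5490)*(-1/30647) = -14591/11929 - 4804/(-17635 + 50859360)*(-1/30647) = -14591/11929 - 4804/50841725*(-1/30647) = -14591/11929 + 4804/1558146346075 = -22734913278273409/18587127762328675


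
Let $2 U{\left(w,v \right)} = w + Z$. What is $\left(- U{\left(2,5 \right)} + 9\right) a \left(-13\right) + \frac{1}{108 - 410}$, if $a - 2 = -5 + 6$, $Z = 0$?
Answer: $- \frac{94225}{302} \approx -312.0$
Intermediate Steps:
$a = 3$ ($a = 2 + \left(-5 + 6\right) = 2 + 1 = 3$)
$U{\left(w,v \right)} = \frac{w}{2}$ ($U{\left(w,v \right)} = \frac{w + 0}{2} = \frac{w}{2}$)
$\left(- U{\left(2,5 \right)} + 9\right) a \left(-13\right) + \frac{1}{108 - 410} = \left(- \frac{2}{2} + 9\right) 3 \left(-13\right) + \frac{1}{108 - 410} = \left(\left(-1\right) 1 + 9\right) 3 \left(-13\right) + \frac{1}{-302} = \left(-1 + 9\right) 3 \left(-13\right) - \frac{1}{302} = 8 \cdot 3 \left(-13\right) - \frac{1}{302} = 24 \left(-13\right) - \frac{1}{302} = -312 - \frac{1}{302} = - \frac{94225}{302}$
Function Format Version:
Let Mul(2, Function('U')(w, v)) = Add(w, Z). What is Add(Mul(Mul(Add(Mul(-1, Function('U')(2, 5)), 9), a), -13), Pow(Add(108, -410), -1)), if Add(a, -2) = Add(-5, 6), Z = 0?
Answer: Rational(-94225, 302) ≈ -312.00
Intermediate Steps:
a = 3 (a = Add(2, Add(-5, 6)) = Add(2, 1) = 3)
Function('U')(w, v) = Mul(Rational(1, 2), w) (Function('U')(w, v) = Mul(Rational(1, 2), Add(w, 0)) = Mul(Rational(1, 2), w))
Add(Mul(Mul(Add(Mul(-1, Function('U')(2, 5)), 9), a), -13), Pow(Add(108, -410), -1)) = Add(Mul(Mul(Add(Mul(-1, Mul(Rational(1, 2), 2)), 9), 3), -13), Pow(Add(108, -410), -1)) = Add(Mul(Mul(Add(Mul(-1, 1), 9), 3), -13), Pow(-302, -1)) = Add(Mul(Mul(Add(-1, 9), 3), -13), Rational(-1, 302)) = Add(Mul(Mul(8, 3), -13), Rational(-1, 302)) = Add(Mul(24, -13), Rational(-1, 302)) = Add(-312, Rational(-1, 302)) = Rational(-94225, 302)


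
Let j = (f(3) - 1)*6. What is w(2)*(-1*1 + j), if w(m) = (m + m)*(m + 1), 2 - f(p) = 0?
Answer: 60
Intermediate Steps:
f(p) = 2 (f(p) = 2 - 1*0 = 2 + 0 = 2)
j = 6 (j = (2 - 1)*6 = 1*6 = 6)
w(m) = 2*m*(1 + m) (w(m) = (2*m)*(1 + m) = 2*m*(1 + m))
w(2)*(-1*1 + j) = (2*2*(1 + 2))*(-1*1 + 6) = (2*2*3)*(-1 + 6) = 12*5 = 60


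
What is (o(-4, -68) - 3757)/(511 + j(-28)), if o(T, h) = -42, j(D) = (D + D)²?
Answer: -3799/3647 ≈ -1.0417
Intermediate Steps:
j(D) = 4*D² (j(D) = (2*D)² = 4*D²)
(o(-4, -68) - 3757)/(511 + j(-28)) = (-42 - 3757)/(511 + 4*(-28)²) = -3799/(511 + 4*784) = -3799/(511 + 3136) = -3799/3647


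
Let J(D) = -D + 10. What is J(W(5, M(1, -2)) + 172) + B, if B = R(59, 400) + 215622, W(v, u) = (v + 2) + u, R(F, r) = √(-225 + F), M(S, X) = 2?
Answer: 215451 + I*√166 ≈ 2.1545e+5 + 12.884*I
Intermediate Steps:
W(v, u) = 2 + u + v (W(v, u) = (2 + v) + u = 2 + u + v)
J(D) = 10 - D
B = 215622 + I*√166 (B = √(-225 + 59) + 215622 = √(-166) + 215622 = I*√166 + 215622 = 215622 + I*√166 ≈ 2.1562e+5 + 12.884*I)
J(W(5, M(1, -2)) + 172) + B = (10 - ((2 + 2 + 5) + 172)) + (215622 + I*√166) = (10 - (9 + 172)) + (215622 + I*√166) = (10 - 1*181) + (215622 + I*√166) = (10 - 181) + (215622 + I*√166) = -171 + (215622 + I*√166) = 215451 + I*√166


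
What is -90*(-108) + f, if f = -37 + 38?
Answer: 9721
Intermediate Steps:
f = 1
-90*(-108) + f = -90*(-108) + 1 = 9720 + 1 = 9721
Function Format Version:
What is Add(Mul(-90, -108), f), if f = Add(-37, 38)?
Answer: 9721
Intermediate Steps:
f = 1
Add(Mul(-90, -108), f) = Add(Mul(-90, -108), 1) = Add(9720, 1) = 9721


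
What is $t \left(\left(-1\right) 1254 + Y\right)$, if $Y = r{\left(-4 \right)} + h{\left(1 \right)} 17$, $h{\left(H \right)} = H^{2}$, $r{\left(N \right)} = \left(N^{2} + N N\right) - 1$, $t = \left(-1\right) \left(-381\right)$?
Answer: $-459486$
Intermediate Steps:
$t = 381$
$r{\left(N \right)} = -1 + 2 N^{2}$ ($r{\left(N \right)} = \left(N^{2} + N^{2}\right) - 1 = 2 N^{2} - 1 = -1 + 2 N^{2}$)
$Y = 48$ ($Y = \left(-1 + 2 \left(-4\right)^{2}\right) + 1^{2} \cdot 17 = \left(-1 + 2 \cdot 16\right) + 1 \cdot 17 = \left(-1 + 32\right) + 17 = 31 + 17 = 48$)
$t \left(\left(-1\right) 1254 + Y\right) = 381 \left(\left(-1\right) 1254 + 48\right) = 381 \left(-1254 + 48\right) = 381 \left(-1206\right) = -459486$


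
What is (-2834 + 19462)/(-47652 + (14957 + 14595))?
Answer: -4157/4525 ≈ -0.91867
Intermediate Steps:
(-2834 + 19462)/(-47652 + (14957 + 14595)) = 16628/(-47652 + 29552) = 16628/(-18100) = 16628*(-1/18100) = -4157/4525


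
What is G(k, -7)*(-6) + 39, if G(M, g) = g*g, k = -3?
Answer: -255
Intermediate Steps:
G(M, g) = g**2
G(k, -7)*(-6) + 39 = (-7)**2*(-6) + 39 = 49*(-6) + 39 = -294 + 39 = -255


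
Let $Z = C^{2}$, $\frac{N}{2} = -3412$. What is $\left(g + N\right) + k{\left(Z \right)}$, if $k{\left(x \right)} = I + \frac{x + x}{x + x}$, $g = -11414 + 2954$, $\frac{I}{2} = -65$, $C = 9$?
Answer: $-15413$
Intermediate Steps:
$I = -130$ ($I = 2 \left(-65\right) = -130$)
$N = -6824$ ($N = 2 \left(-3412\right) = -6824$)
$g = -8460$
$Z = 81$ ($Z = 9^{2} = 81$)
$k{\left(x \right)} = -129$ ($k{\left(x \right)} = -130 + \frac{x + x}{x + x} = -130 + \frac{2 x}{2 x} = -130 + 2 x \frac{1}{2 x} = -130 + 1 = -129$)
$\left(g + N\right) + k{\left(Z \right)} = \left(-8460 - 6824\right) - 129 = -15284 - 129 = -15413$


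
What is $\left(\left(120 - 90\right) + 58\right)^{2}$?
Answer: $7744$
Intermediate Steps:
$\left(\left(120 - 90\right) + 58\right)^{2} = \left(30 + 58\right)^{2} = 88^{2} = 7744$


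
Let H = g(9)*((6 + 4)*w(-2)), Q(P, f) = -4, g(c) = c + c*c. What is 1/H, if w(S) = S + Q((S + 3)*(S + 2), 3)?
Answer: -1/5400 ≈ -0.00018519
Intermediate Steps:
g(c) = c + c²
w(S) = -4 + S (w(S) = S - 4 = -4 + S)
H = -5400 (H = (9*(1 + 9))*((6 + 4)*(-4 - 2)) = (9*10)*(10*(-6)) = 90*(-60) = -5400)
1/H = 1/(-5400) = -1/5400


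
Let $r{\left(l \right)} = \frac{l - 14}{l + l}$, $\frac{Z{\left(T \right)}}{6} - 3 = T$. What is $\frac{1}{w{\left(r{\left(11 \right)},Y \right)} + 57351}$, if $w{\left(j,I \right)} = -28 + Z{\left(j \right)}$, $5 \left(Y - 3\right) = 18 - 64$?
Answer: $\frac{11}{630742} \approx 1.744 \cdot 10^{-5}$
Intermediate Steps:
$Z{\left(T \right)} = 18 + 6 T$
$Y = - \frac{31}{5}$ ($Y = 3 + \frac{18 - 64}{5} = 3 + \frac{1}{5} \left(-46\right) = 3 - \frac{46}{5} = - \frac{31}{5} \approx -6.2$)
$r{\left(l \right)} = \frac{-14 + l}{2 l}$
$w{\left(j,I \right)} = -10 + 6 j$ ($w{\left(j,I \right)} = -28 + \left(18 + 6 j\right) = -10 + 6 j$)
$\frac{1}{w{\left(r{\left(11 \right)},Y \right)} + 57351} = \frac{1}{\left(-10 + 6 \frac{-14 + 11}{2 \cdot 11}\right) + 57351} = \frac{1}{\left(-10 + 6 \cdot \frac{1}{2} \cdot \frac{1}{11} \left(-3\right)\right) + 57351} = \frac{1}{\left(-10 + 6 \left(- \frac{3}{22}\right)\right) + 57351} = \frac{1}{\left(-10 - \frac{9}{11}\right) + 57351} = \frac{1}{- \frac{119}{11} + 57351} = \frac{1}{\frac{630742}{11}} = \frac{11}{630742}$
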